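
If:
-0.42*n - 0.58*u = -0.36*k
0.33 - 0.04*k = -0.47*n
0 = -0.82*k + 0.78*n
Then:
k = -0.73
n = -0.76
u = 0.10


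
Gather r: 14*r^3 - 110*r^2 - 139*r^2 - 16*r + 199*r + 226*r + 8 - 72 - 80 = 14*r^3 - 249*r^2 + 409*r - 144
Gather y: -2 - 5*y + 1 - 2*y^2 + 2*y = -2*y^2 - 3*y - 1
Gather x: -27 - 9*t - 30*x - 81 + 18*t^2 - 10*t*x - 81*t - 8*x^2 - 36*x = 18*t^2 - 90*t - 8*x^2 + x*(-10*t - 66) - 108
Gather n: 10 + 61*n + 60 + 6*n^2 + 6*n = 6*n^2 + 67*n + 70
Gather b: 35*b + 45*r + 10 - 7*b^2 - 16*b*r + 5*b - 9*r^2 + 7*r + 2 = -7*b^2 + b*(40 - 16*r) - 9*r^2 + 52*r + 12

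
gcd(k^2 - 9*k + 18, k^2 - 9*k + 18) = k^2 - 9*k + 18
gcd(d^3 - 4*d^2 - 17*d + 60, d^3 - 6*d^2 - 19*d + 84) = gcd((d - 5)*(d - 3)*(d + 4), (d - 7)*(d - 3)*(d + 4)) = d^2 + d - 12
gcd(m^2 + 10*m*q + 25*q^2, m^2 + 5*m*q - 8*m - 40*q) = m + 5*q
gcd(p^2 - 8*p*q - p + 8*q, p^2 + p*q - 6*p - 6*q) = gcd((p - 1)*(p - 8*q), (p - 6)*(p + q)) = 1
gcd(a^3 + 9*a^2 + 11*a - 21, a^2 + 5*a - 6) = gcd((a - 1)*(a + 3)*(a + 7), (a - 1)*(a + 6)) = a - 1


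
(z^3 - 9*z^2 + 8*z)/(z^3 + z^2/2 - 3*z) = 2*(z^2 - 9*z + 8)/(2*z^2 + z - 6)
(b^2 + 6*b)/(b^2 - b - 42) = b/(b - 7)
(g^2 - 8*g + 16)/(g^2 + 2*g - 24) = (g - 4)/(g + 6)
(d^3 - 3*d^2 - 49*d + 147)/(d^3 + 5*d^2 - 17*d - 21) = (d - 7)/(d + 1)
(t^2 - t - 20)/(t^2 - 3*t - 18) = (-t^2 + t + 20)/(-t^2 + 3*t + 18)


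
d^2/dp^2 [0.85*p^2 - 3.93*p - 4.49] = 1.70000000000000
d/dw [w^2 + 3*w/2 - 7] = 2*w + 3/2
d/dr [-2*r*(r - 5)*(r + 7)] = -6*r^2 - 8*r + 70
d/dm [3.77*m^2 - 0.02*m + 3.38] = 7.54*m - 0.02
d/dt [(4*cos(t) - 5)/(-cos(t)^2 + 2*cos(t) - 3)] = 2*(5*cos(t) - cos(2*t))*sin(t)/(cos(t)^2 - 2*cos(t) + 3)^2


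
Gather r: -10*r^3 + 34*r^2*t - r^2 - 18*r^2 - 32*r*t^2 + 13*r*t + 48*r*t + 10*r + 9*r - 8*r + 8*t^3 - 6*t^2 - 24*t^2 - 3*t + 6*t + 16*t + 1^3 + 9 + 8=-10*r^3 + r^2*(34*t - 19) + r*(-32*t^2 + 61*t + 11) + 8*t^3 - 30*t^2 + 19*t + 18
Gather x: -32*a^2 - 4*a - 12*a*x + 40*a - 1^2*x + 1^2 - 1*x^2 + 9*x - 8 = -32*a^2 + 36*a - x^2 + x*(8 - 12*a) - 7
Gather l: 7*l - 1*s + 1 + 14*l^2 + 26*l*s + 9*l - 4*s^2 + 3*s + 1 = 14*l^2 + l*(26*s + 16) - 4*s^2 + 2*s + 2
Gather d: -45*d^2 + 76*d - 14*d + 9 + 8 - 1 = -45*d^2 + 62*d + 16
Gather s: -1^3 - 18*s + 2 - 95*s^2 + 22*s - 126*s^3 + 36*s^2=-126*s^3 - 59*s^2 + 4*s + 1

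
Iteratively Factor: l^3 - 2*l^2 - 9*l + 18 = (l - 3)*(l^2 + l - 6) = (l - 3)*(l + 3)*(l - 2)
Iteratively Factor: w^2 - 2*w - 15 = (w + 3)*(w - 5)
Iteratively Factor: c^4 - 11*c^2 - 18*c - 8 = (c + 1)*(c^3 - c^2 - 10*c - 8) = (c + 1)^2*(c^2 - 2*c - 8) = (c + 1)^2*(c + 2)*(c - 4)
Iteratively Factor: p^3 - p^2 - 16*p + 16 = (p + 4)*(p^2 - 5*p + 4) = (p - 1)*(p + 4)*(p - 4)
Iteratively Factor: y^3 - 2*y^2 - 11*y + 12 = (y + 3)*(y^2 - 5*y + 4) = (y - 4)*(y + 3)*(y - 1)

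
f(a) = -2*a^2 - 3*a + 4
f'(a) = -4*a - 3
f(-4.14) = -17.86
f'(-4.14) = 13.56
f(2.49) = -15.87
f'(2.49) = -12.96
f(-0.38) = 4.85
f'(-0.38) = -1.48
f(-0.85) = 5.10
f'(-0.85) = 0.40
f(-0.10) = 4.28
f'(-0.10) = -2.60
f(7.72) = -138.36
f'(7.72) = -33.88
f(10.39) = -243.07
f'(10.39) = -44.56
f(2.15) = -11.70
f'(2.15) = -11.60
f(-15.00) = -401.00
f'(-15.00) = 57.00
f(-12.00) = -248.00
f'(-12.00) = 45.00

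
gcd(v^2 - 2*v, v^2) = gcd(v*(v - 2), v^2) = v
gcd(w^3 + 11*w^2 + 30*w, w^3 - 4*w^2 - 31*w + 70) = w + 5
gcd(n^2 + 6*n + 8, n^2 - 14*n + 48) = 1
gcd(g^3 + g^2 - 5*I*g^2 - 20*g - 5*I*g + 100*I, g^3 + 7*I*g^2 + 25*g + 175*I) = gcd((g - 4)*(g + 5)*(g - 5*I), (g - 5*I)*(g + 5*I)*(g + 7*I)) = g - 5*I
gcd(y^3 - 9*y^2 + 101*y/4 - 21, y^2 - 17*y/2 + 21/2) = y - 3/2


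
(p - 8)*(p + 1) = p^2 - 7*p - 8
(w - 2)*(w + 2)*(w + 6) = w^3 + 6*w^2 - 4*w - 24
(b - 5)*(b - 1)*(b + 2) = b^3 - 4*b^2 - 7*b + 10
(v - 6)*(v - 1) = v^2 - 7*v + 6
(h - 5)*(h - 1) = h^2 - 6*h + 5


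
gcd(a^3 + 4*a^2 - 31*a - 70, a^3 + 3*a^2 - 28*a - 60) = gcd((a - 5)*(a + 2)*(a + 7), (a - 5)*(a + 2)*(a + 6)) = a^2 - 3*a - 10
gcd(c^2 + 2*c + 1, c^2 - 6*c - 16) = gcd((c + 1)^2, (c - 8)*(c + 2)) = 1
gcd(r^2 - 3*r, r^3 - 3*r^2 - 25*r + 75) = r - 3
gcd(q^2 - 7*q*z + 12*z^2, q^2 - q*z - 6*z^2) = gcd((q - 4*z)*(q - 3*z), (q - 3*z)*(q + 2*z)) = -q + 3*z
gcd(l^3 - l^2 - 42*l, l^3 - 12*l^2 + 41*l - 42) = l - 7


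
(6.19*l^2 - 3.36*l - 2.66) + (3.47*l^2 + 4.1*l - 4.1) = 9.66*l^2 + 0.74*l - 6.76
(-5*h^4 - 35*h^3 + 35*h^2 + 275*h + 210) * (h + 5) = -5*h^5 - 60*h^4 - 140*h^3 + 450*h^2 + 1585*h + 1050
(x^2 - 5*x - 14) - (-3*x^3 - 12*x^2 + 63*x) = 3*x^3 + 13*x^2 - 68*x - 14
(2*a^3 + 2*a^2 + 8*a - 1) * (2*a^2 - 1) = 4*a^5 + 4*a^4 + 14*a^3 - 4*a^2 - 8*a + 1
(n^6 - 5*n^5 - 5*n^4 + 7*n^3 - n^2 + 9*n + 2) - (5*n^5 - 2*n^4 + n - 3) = n^6 - 10*n^5 - 3*n^4 + 7*n^3 - n^2 + 8*n + 5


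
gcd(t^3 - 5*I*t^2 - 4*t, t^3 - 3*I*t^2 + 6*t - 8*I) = t^2 - 5*I*t - 4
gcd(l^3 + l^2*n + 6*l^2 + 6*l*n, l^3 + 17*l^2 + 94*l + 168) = l + 6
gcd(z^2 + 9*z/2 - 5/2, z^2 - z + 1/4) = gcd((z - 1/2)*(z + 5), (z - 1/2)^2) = z - 1/2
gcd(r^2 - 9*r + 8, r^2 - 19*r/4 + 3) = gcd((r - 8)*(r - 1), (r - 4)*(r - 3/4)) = 1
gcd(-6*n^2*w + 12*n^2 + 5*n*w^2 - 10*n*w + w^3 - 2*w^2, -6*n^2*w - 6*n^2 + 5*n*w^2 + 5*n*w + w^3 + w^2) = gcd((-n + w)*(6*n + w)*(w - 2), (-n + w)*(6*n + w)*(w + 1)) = -6*n^2 + 5*n*w + w^2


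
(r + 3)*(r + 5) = r^2 + 8*r + 15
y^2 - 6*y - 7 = (y - 7)*(y + 1)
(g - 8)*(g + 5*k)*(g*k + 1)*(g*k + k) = g^4*k^2 + 5*g^3*k^3 - 7*g^3*k^2 + g^3*k - 35*g^2*k^3 - 3*g^2*k^2 - 7*g^2*k - 40*g*k^3 - 35*g*k^2 - 8*g*k - 40*k^2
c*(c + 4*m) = c^2 + 4*c*m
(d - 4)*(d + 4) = d^2 - 16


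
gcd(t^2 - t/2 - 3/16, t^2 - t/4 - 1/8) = t + 1/4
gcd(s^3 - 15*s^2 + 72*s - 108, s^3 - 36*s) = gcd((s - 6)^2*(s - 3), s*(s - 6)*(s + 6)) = s - 6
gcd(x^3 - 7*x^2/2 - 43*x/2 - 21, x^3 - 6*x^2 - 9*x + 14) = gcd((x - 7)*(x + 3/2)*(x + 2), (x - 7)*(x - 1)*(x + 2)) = x^2 - 5*x - 14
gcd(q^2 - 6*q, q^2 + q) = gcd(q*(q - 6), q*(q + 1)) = q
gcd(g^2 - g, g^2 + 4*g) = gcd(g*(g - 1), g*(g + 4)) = g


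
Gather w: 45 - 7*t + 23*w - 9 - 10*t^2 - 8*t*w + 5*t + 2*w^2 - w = -10*t^2 - 2*t + 2*w^2 + w*(22 - 8*t) + 36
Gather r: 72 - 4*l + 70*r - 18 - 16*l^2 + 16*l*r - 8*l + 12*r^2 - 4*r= -16*l^2 - 12*l + 12*r^2 + r*(16*l + 66) + 54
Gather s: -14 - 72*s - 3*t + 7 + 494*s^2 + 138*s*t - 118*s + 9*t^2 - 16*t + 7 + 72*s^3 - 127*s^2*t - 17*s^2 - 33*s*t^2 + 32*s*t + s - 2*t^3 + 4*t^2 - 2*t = 72*s^3 + s^2*(477 - 127*t) + s*(-33*t^2 + 170*t - 189) - 2*t^3 + 13*t^2 - 21*t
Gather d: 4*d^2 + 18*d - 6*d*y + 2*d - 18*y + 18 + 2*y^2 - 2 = 4*d^2 + d*(20 - 6*y) + 2*y^2 - 18*y + 16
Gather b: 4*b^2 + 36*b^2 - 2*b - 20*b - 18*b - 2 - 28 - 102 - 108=40*b^2 - 40*b - 240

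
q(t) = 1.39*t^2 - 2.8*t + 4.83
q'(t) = 2.78*t - 2.8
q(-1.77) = 14.14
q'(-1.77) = -7.72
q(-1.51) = 12.23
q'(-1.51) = -7.00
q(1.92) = 4.58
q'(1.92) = 2.54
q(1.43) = 3.67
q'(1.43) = 1.18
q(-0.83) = 8.11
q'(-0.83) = -5.11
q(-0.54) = 6.75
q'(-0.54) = -4.30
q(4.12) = 16.89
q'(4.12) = 8.65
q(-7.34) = 100.27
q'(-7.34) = -23.21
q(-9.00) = 142.62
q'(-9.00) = -27.82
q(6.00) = 38.07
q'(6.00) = 13.88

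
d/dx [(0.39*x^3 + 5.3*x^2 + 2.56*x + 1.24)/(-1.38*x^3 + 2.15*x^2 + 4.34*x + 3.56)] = (2.22044604925031e-16*x^5 + 8.1525*x^4 + 10.4508*x^3 + 26.7968*x^2 + 32.404*x + 3.732)/(1.9044*x^6 - 5.934*x^5 - 7.3559*x^4 + 8.8364*x^3 + 34.1436*x^2 + 30.9008*x + 12.6736)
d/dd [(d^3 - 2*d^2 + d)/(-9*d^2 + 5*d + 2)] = (-9*d^4 + 10*d^3 + 5*d^2 - 8*d + 2)/(81*d^4 - 90*d^3 - 11*d^2 + 20*d + 4)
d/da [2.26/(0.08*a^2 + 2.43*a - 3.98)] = (-0.3616*a - 5.4918)/(0.08*a^2 + 2.43*a - 3.98)^2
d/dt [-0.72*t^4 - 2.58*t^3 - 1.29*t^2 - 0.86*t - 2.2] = -2.88*t^3 - 7.74*t^2 - 2.58*t - 0.86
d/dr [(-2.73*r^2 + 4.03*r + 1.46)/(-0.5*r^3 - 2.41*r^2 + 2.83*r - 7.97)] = (-1.365*r^4 + 4.03*r^3 + 4.1764*r^2 + 50.5534*r - 36.2509)/(0.25*r^6 + 2.41*r^5 + 2.9781*r^4 - 5.6706*r^3 + 46.4243*r^2 - 45.1102*r + 63.5209)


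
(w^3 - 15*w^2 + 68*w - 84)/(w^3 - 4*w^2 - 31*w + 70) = (w - 6)/(w + 5)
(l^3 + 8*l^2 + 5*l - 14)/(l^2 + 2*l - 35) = (l^2 + l - 2)/(l - 5)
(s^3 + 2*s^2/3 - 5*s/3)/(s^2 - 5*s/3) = (3*s^2 + 2*s - 5)/(3*s - 5)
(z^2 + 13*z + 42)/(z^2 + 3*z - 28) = (z + 6)/(z - 4)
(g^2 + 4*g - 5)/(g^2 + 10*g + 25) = (g - 1)/(g + 5)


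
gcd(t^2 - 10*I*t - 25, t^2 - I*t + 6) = 1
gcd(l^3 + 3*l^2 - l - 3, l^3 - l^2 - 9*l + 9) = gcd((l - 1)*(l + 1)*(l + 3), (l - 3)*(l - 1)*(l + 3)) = l^2 + 2*l - 3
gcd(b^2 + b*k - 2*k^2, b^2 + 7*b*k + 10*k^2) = b + 2*k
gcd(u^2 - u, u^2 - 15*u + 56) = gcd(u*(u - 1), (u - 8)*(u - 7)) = 1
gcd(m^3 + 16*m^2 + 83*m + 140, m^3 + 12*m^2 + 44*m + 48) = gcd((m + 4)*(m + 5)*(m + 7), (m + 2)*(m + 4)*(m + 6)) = m + 4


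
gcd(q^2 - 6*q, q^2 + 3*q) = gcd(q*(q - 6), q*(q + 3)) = q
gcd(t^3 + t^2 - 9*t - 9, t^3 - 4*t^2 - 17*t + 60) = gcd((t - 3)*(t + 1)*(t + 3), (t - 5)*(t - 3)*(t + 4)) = t - 3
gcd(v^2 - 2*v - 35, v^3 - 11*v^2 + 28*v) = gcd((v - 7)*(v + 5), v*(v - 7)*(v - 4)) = v - 7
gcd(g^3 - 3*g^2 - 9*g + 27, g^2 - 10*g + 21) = g - 3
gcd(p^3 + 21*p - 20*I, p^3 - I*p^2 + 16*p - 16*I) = p^2 - 5*I*p - 4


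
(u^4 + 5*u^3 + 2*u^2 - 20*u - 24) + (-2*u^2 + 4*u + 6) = u^4 + 5*u^3 - 16*u - 18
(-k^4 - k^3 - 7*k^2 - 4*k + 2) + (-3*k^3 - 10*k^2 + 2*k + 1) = -k^4 - 4*k^3 - 17*k^2 - 2*k + 3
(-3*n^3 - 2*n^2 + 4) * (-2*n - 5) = 6*n^4 + 19*n^3 + 10*n^2 - 8*n - 20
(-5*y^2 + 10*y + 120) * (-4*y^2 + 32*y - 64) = 20*y^4 - 200*y^3 + 160*y^2 + 3200*y - 7680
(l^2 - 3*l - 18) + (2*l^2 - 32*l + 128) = 3*l^2 - 35*l + 110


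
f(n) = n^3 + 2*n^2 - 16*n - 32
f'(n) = 3*n^2 + 4*n - 16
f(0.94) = -44.44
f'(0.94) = -9.59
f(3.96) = -1.90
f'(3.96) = 46.88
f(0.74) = -42.34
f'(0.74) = -11.40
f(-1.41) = -8.27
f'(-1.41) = -15.68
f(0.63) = -41.04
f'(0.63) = -12.29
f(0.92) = -44.25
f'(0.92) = -9.78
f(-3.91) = 1.36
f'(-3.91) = 14.22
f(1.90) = -48.32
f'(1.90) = 2.43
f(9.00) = 715.00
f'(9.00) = 263.00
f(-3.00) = 7.00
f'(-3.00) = -1.00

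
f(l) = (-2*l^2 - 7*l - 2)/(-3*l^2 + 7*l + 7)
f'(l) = (-4*l - 7)/(-3*l^2 + 7*l + 7) + (6*l - 7)*(-2*l^2 - 7*l - 2)/(-3*l^2 + 7*l + 7)^2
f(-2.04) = -0.20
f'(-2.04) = -0.25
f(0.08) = -0.34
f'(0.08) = -0.68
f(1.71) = -1.94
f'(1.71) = -1.98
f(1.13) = -1.12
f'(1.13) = -1.02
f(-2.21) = -0.16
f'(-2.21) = -0.22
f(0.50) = -0.62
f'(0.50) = -0.67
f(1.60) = -1.74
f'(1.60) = -1.70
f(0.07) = -0.33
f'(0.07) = -0.68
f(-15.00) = 0.45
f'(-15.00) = -0.01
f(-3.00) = -0.02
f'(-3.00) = -0.14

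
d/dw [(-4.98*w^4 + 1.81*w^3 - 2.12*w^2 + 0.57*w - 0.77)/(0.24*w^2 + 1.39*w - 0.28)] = (-2.3904*w^5 - 20.3322*w^4 + 10.6094*w^3 - 4.604*w^2 + 1.5568*w + 0.9107)/(0.0576*w^4 + 0.6672*w^3 + 1.7977*w^2 - 0.7784*w + 0.0784)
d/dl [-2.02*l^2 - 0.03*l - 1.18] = -4.04*l - 0.03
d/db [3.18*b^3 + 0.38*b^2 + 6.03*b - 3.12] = 9.54*b^2 + 0.76*b + 6.03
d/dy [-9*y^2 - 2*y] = -18*y - 2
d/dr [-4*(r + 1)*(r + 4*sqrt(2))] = -8*r - 16*sqrt(2) - 4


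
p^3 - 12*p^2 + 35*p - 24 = (p - 8)*(p - 3)*(p - 1)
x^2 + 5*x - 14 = (x - 2)*(x + 7)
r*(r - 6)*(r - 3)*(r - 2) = r^4 - 11*r^3 + 36*r^2 - 36*r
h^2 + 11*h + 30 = (h + 5)*(h + 6)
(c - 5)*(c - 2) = c^2 - 7*c + 10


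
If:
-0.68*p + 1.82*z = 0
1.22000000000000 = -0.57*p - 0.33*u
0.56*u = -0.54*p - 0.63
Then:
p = -3.37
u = 2.13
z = -1.26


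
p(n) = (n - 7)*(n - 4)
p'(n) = 2*n - 11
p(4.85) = -1.83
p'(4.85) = -1.30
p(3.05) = 3.75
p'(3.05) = -4.90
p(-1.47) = 46.33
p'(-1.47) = -13.94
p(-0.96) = 39.48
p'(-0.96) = -12.92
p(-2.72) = 65.32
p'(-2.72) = -16.44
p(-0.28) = 31.16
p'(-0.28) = -11.56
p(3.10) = 3.51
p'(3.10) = -4.80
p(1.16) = 16.59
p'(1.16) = -8.68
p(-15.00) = 418.00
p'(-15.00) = -41.00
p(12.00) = 40.00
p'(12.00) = 13.00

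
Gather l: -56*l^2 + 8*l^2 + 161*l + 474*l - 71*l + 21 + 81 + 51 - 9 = -48*l^2 + 564*l + 144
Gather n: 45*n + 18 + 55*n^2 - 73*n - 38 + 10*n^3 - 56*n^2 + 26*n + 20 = 10*n^3 - n^2 - 2*n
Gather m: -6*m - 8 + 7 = -6*m - 1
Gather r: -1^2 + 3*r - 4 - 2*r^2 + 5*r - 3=-2*r^2 + 8*r - 8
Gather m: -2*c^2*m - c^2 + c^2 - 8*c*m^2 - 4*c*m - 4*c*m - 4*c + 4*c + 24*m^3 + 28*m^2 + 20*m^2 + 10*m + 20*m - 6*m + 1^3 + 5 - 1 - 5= 24*m^3 + m^2*(48 - 8*c) + m*(-2*c^2 - 8*c + 24)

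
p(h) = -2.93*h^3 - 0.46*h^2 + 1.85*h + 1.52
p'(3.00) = -80.02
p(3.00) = -76.18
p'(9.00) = -718.42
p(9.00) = -2155.06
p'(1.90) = -31.63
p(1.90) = -16.72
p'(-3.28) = -89.70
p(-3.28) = 93.90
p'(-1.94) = -29.45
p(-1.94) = 17.59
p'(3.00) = -80.02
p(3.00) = -76.18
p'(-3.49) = -102.00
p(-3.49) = 114.01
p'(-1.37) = -13.39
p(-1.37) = 5.66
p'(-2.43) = -47.82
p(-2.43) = 36.35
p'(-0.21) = 1.66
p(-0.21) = 1.14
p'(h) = -8.79*h^2 - 0.92*h + 1.85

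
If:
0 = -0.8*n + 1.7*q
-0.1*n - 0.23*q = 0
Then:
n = 0.00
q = 0.00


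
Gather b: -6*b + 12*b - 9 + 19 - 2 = 6*b + 8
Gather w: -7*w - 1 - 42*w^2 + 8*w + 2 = -42*w^2 + w + 1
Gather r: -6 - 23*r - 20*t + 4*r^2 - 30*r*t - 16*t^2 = 4*r^2 + r*(-30*t - 23) - 16*t^2 - 20*t - 6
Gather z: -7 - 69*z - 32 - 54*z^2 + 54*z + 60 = -54*z^2 - 15*z + 21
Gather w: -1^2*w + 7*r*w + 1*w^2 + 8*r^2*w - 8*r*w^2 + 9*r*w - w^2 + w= -8*r*w^2 + w*(8*r^2 + 16*r)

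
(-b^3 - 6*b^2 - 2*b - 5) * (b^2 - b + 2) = -b^5 - 5*b^4 + 2*b^3 - 15*b^2 + b - 10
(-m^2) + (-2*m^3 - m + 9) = -2*m^3 - m^2 - m + 9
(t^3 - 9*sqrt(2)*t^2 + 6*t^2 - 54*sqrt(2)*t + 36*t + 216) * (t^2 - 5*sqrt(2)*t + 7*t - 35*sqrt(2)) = t^5 - 14*sqrt(2)*t^4 + 13*t^4 - 182*sqrt(2)*t^3 + 168*t^3 - 768*sqrt(2)*t^2 + 1638*t^2 - 2340*sqrt(2)*t + 5292*t - 7560*sqrt(2)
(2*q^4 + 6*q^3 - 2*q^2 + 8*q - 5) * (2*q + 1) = 4*q^5 + 14*q^4 + 2*q^3 + 14*q^2 - 2*q - 5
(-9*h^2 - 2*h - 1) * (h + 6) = -9*h^3 - 56*h^2 - 13*h - 6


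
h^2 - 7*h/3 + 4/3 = (h - 4/3)*(h - 1)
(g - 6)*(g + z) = g^2 + g*z - 6*g - 6*z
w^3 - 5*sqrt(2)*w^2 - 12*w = w*(w - 6*sqrt(2))*(w + sqrt(2))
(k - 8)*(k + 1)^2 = k^3 - 6*k^2 - 15*k - 8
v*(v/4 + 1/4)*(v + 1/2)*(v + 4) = v^4/4 + 11*v^3/8 + 13*v^2/8 + v/2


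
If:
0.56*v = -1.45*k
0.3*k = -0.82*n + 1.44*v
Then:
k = -0.386206896551724*v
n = 1.89739276703112*v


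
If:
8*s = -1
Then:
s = -1/8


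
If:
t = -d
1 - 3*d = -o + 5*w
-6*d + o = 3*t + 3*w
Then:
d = -t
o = 3/2 - 3*t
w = 1/2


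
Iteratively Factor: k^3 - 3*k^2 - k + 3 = (k - 3)*(k^2 - 1) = (k - 3)*(k + 1)*(k - 1)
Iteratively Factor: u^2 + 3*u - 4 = (u - 1)*(u + 4)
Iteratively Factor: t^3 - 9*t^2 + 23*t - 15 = (t - 1)*(t^2 - 8*t + 15) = (t - 3)*(t - 1)*(t - 5)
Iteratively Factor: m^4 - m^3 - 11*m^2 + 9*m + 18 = (m - 3)*(m^3 + 2*m^2 - 5*m - 6) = (m - 3)*(m + 1)*(m^2 + m - 6) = (m - 3)*(m + 1)*(m + 3)*(m - 2)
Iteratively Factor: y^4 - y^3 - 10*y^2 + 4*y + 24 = (y + 2)*(y^3 - 3*y^2 - 4*y + 12) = (y - 2)*(y + 2)*(y^2 - y - 6) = (y - 3)*(y - 2)*(y + 2)*(y + 2)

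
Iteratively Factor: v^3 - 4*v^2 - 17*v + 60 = (v + 4)*(v^2 - 8*v + 15) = (v - 3)*(v + 4)*(v - 5)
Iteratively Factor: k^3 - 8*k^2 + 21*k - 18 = (k - 2)*(k^2 - 6*k + 9) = (k - 3)*(k - 2)*(k - 3)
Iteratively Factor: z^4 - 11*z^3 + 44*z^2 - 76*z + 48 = (z - 2)*(z^3 - 9*z^2 + 26*z - 24) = (z - 2)^2*(z^2 - 7*z + 12) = (z - 3)*(z - 2)^2*(z - 4)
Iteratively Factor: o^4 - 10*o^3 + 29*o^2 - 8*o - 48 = (o - 3)*(o^3 - 7*o^2 + 8*o + 16) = (o - 4)*(o - 3)*(o^2 - 3*o - 4) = (o - 4)*(o - 3)*(o + 1)*(o - 4)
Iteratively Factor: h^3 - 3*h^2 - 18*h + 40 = (h + 4)*(h^2 - 7*h + 10) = (h - 5)*(h + 4)*(h - 2)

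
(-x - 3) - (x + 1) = -2*x - 4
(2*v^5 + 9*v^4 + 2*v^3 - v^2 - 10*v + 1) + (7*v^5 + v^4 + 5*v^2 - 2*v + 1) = 9*v^5 + 10*v^4 + 2*v^3 + 4*v^2 - 12*v + 2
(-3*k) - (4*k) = -7*k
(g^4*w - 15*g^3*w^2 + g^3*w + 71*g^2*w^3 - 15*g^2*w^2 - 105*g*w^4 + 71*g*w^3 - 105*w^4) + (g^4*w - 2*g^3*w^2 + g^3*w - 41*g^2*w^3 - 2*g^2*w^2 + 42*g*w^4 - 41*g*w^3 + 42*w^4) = 2*g^4*w - 17*g^3*w^2 + 2*g^3*w + 30*g^2*w^3 - 17*g^2*w^2 - 63*g*w^4 + 30*g*w^3 - 63*w^4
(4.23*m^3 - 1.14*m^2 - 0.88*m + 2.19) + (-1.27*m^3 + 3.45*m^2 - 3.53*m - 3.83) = 2.96*m^3 + 2.31*m^2 - 4.41*m - 1.64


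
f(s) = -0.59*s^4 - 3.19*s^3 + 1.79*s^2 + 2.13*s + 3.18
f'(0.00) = 2.13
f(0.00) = 3.18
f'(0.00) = 2.13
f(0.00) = 3.18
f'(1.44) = -19.61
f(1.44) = -2.10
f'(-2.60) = -30.39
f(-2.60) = 38.85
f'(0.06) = 2.31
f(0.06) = 3.31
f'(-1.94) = -23.60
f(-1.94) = 20.72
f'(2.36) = -73.74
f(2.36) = -42.06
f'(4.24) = -334.63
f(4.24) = -389.45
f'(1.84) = -38.38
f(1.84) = -13.48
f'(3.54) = -209.82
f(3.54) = -201.02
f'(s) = -2.36*s^3 - 9.57*s^2 + 3.58*s + 2.13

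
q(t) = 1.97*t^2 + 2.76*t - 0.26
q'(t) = 3.94*t + 2.76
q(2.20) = 15.35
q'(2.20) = 11.43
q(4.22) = 46.47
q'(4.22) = 19.39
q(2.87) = 23.89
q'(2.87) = 14.07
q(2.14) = 14.67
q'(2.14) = 11.19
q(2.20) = 15.35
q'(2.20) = 11.43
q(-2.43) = 4.67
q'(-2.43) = -6.81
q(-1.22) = -0.70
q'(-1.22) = -2.05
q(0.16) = 0.23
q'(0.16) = 3.39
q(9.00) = 184.15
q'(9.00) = 38.22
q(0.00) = -0.26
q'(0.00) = 2.76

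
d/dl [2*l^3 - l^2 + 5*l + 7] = 6*l^2 - 2*l + 5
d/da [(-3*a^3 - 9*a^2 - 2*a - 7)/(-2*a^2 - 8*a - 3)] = (6*a^4 + 48*a^3 + 95*a^2 + 26*a - 50)/(4*a^4 + 32*a^3 + 76*a^2 + 48*a + 9)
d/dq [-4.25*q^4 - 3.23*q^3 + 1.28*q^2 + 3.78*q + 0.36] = -17.0*q^3 - 9.69*q^2 + 2.56*q + 3.78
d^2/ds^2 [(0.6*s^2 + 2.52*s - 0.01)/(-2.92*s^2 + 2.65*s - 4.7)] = (7.105427357601e-15*s^4 - 52.258656*s^3 + 49.917984*s^2 + 207.0426*s - 89.41523)/(24.897088*s^6 - 67.78488*s^5 + 181.73934*s^4 - 236.821225*s^3 + 292.52565*s^2 - 175.6155*s + 103.823)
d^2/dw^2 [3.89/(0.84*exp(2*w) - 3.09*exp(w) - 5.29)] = ((12.0201 - 13.0704*exp(w))*(-0.84*exp(2*w) + 3.09*exp(w) + 5.29) - 3.89*(1.68*exp(w) - 3.09)*(3.36*exp(w) - 6.18)*exp(w))*exp(w)/(-0.84*exp(2*w) + 3.09*exp(w) + 5.29)^3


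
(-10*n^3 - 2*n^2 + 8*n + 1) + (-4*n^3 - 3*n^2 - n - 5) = -14*n^3 - 5*n^2 + 7*n - 4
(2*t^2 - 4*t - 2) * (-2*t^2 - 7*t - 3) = -4*t^4 - 6*t^3 + 26*t^2 + 26*t + 6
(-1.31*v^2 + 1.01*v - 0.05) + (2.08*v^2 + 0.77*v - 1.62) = 0.77*v^2 + 1.78*v - 1.67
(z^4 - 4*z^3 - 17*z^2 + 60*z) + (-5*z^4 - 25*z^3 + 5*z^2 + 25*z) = -4*z^4 - 29*z^3 - 12*z^2 + 85*z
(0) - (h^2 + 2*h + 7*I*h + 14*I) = -h^2 - 2*h - 7*I*h - 14*I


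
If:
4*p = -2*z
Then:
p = -z/2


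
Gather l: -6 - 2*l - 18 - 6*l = -8*l - 24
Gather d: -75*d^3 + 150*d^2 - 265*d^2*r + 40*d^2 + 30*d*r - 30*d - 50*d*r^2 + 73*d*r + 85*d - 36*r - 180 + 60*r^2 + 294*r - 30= -75*d^3 + d^2*(190 - 265*r) + d*(-50*r^2 + 103*r + 55) + 60*r^2 + 258*r - 210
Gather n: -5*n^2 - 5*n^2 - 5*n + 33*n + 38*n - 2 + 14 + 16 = -10*n^2 + 66*n + 28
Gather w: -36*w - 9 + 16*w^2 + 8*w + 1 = 16*w^2 - 28*w - 8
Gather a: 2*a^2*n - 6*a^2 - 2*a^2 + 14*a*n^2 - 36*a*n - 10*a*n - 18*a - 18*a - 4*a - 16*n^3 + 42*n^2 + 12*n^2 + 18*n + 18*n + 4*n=a^2*(2*n - 8) + a*(14*n^2 - 46*n - 40) - 16*n^3 + 54*n^2 + 40*n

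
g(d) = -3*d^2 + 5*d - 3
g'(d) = 5 - 6*d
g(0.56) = -1.14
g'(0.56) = 1.64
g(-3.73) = -63.39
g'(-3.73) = 27.38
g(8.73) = -187.99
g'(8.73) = -47.38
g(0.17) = -2.24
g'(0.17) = 3.98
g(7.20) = -122.52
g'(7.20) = -38.20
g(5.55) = -67.66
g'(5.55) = -28.30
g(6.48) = -96.57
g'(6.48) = -33.88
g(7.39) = -129.89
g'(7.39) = -39.34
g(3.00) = -15.00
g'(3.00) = -13.00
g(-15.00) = -753.00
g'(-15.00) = 95.00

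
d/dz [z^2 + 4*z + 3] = 2*z + 4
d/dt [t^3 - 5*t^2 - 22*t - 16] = 3*t^2 - 10*t - 22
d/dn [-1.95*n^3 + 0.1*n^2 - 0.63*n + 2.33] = -5.85*n^2 + 0.2*n - 0.63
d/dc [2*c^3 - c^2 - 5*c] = 6*c^2 - 2*c - 5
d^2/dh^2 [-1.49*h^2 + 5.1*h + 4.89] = -2.98000000000000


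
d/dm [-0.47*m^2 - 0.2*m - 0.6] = -0.94*m - 0.2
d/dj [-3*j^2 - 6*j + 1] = -6*j - 6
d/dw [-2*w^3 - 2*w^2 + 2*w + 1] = -6*w^2 - 4*w + 2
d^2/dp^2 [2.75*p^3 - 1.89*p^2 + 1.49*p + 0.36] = 16.5*p - 3.78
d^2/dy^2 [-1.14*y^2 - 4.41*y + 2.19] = -2.28000000000000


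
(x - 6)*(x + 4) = x^2 - 2*x - 24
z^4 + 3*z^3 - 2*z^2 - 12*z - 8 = (z - 2)*(z + 1)*(z + 2)^2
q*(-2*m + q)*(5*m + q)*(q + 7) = -10*m^2*q^2 - 70*m^2*q + 3*m*q^3 + 21*m*q^2 + q^4 + 7*q^3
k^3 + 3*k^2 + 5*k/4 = k*(k + 1/2)*(k + 5/2)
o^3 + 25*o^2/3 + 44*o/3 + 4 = (o + 1/3)*(o + 2)*(o + 6)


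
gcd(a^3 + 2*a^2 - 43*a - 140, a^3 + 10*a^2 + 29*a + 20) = a^2 + 9*a + 20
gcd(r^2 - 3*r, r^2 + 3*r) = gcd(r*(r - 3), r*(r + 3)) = r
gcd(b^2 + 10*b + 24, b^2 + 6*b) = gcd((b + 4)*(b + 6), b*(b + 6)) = b + 6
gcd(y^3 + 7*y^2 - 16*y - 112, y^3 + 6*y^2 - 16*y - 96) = y^2 - 16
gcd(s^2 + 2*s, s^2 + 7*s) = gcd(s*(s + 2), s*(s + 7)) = s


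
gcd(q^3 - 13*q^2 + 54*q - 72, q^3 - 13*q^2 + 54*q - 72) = q^3 - 13*q^2 + 54*q - 72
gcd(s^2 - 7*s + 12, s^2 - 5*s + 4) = s - 4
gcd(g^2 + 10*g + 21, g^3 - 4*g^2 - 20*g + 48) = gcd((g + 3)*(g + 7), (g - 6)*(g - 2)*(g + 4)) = 1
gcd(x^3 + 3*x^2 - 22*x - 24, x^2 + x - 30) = x + 6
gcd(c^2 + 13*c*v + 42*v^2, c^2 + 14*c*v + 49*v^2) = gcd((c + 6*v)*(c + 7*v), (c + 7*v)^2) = c + 7*v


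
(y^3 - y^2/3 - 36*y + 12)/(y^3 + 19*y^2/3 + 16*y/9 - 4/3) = 3*(y - 6)/(3*y + 2)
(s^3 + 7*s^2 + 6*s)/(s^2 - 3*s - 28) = s*(s^2 + 7*s + 6)/(s^2 - 3*s - 28)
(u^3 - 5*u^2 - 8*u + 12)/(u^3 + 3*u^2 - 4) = (u - 6)/(u + 2)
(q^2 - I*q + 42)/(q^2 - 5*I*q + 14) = (q + 6*I)/(q + 2*I)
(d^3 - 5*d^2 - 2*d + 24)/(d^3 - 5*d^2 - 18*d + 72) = (d^2 - 2*d - 8)/(d^2 - 2*d - 24)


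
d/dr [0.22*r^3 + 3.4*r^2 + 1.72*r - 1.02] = 0.66*r^2 + 6.8*r + 1.72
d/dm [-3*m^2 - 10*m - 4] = -6*m - 10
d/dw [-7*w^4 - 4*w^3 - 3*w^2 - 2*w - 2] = -28*w^3 - 12*w^2 - 6*w - 2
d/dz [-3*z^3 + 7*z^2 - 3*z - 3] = -9*z^2 + 14*z - 3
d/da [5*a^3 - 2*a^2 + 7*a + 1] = 15*a^2 - 4*a + 7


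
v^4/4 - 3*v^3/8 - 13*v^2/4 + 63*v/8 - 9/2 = (v/4 + 1)*(v - 3)*(v - 3/2)*(v - 1)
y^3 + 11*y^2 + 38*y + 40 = (y + 2)*(y + 4)*(y + 5)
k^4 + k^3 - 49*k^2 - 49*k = k*(k - 7)*(k + 1)*(k + 7)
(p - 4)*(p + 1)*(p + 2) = p^3 - p^2 - 10*p - 8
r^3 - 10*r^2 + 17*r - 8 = (r - 8)*(r - 1)^2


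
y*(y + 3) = y^2 + 3*y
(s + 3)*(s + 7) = s^2 + 10*s + 21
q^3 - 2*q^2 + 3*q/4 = q*(q - 3/2)*(q - 1/2)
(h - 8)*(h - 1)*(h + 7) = h^3 - 2*h^2 - 55*h + 56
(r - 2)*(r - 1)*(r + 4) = r^3 + r^2 - 10*r + 8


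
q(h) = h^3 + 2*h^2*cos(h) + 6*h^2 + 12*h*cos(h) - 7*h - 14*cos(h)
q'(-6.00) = 21.39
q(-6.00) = 28.56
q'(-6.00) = 21.39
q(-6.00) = 28.56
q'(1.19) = 14.87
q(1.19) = 3.01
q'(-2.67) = -33.27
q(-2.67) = 70.74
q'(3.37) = 53.82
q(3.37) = 34.95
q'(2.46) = 6.31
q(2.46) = 12.53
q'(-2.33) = -43.08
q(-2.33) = 57.64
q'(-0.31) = -5.53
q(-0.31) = -13.98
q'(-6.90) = 39.39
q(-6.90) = 4.16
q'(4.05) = 126.61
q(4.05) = 95.04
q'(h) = -2*h^2*sin(h) + 3*h^2 - 12*h*sin(h) + 4*h*cos(h) + 12*h + 14*sin(h) + 12*cos(h) - 7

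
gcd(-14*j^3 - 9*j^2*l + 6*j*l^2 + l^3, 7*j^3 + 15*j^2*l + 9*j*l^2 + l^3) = 7*j^2 + 8*j*l + l^2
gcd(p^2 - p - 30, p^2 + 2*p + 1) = 1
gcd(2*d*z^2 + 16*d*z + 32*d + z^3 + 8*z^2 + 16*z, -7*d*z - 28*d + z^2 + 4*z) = z + 4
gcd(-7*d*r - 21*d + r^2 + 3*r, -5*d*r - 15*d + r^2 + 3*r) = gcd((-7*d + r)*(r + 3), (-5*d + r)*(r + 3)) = r + 3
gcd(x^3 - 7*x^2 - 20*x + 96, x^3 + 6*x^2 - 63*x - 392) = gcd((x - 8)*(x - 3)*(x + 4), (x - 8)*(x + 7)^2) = x - 8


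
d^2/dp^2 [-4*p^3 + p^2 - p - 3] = 2 - 24*p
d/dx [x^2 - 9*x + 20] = 2*x - 9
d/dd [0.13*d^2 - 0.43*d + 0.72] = 0.26*d - 0.43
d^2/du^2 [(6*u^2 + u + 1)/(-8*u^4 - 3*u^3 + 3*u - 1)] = 2*(-1152*u^8 - 816*u^7 - 886*u^6 - 1251*u^5 + 288*u^4 + 245*u^3 + 93*u^2 + 9*u - 18)/(512*u^12 + 576*u^11 + 216*u^10 - 549*u^9 - 240*u^8 + 63*u^7 + 243*u^6 - 63*u^5 - 30*u^4 - 18*u^3 + 27*u^2 - 9*u + 1)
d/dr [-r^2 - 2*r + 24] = -2*r - 2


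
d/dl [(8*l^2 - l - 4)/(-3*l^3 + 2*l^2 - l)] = 2*(12*l^4 - 3*l^3 - 21*l^2 + 8*l - 2)/(l^2*(9*l^4 - 12*l^3 + 10*l^2 - 4*l + 1))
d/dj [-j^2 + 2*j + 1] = 2 - 2*j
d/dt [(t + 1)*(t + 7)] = 2*t + 8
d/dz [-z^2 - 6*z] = -2*z - 6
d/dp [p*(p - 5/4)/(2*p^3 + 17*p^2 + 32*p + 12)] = (-8*p^4 + 20*p^3 + 213*p^2 + 96*p - 60)/(4*(4*p^6 + 68*p^5 + 417*p^4 + 1136*p^3 + 1432*p^2 + 768*p + 144))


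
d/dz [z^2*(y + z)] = z*(2*y + 3*z)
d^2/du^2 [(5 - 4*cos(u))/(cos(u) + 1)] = 9*(sin(u)^2 + cos(u) + 1)/(cos(u) + 1)^3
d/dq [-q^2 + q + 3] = 1 - 2*q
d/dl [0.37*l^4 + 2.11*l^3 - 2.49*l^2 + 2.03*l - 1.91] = 1.48*l^3 + 6.33*l^2 - 4.98*l + 2.03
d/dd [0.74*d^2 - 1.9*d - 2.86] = 1.48*d - 1.9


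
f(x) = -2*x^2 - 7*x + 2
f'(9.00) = -43.00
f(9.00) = -223.00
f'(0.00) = -7.00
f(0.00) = 2.00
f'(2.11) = -15.44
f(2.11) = -21.67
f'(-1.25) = -2.00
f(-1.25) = 7.62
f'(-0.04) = -6.84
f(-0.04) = 2.28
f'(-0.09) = -6.64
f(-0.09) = 2.61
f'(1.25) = -12.00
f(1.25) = -9.88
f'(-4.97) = 12.88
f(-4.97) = -12.61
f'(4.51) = -25.04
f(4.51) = -70.25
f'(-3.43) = 6.72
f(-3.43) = 2.48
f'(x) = -4*x - 7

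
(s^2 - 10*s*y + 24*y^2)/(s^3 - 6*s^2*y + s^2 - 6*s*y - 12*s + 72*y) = (s - 4*y)/(s^2 + s - 12)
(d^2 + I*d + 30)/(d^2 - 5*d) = (d^2 + I*d + 30)/(d*(d - 5))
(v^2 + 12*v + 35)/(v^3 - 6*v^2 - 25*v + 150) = (v + 7)/(v^2 - 11*v + 30)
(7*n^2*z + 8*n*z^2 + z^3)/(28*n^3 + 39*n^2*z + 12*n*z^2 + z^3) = z/(4*n + z)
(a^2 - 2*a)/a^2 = (a - 2)/a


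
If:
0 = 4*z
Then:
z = 0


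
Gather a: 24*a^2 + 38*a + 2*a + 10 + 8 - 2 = 24*a^2 + 40*a + 16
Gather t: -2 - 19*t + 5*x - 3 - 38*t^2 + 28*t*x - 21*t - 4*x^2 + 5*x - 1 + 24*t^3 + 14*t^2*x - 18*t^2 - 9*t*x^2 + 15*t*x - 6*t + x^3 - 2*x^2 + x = 24*t^3 + t^2*(14*x - 56) + t*(-9*x^2 + 43*x - 46) + x^3 - 6*x^2 + 11*x - 6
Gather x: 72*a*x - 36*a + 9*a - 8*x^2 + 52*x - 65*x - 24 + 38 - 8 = -27*a - 8*x^2 + x*(72*a - 13) + 6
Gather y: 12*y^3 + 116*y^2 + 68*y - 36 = 12*y^3 + 116*y^2 + 68*y - 36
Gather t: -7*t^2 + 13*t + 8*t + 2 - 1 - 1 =-7*t^2 + 21*t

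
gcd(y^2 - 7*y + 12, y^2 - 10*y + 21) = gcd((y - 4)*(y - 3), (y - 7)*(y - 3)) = y - 3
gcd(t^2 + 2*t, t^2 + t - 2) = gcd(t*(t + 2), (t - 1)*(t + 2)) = t + 2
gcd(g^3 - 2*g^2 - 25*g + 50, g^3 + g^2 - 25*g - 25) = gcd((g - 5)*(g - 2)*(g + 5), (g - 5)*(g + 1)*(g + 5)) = g^2 - 25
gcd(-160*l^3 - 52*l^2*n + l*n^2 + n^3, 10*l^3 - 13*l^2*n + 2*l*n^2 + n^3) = 5*l + n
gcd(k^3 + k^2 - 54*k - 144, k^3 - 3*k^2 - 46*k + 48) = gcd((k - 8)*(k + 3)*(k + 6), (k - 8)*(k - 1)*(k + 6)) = k^2 - 2*k - 48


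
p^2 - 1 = (p - 1)*(p + 1)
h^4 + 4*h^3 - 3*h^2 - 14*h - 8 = (h - 2)*(h + 1)^2*(h + 4)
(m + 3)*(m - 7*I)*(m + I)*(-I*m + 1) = -I*m^4 - 5*m^3 - 3*I*m^3 - 15*m^2 - 13*I*m^2 + 7*m - 39*I*m + 21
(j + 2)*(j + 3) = j^2 + 5*j + 6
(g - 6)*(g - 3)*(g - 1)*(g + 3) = g^4 - 7*g^3 - 3*g^2 + 63*g - 54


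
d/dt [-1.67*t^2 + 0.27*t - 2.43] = 0.27 - 3.34*t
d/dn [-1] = 0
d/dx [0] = 0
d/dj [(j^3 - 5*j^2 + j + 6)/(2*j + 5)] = (4*j^3 + 5*j^2 - 50*j - 7)/(4*j^2 + 20*j + 25)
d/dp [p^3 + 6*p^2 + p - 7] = 3*p^2 + 12*p + 1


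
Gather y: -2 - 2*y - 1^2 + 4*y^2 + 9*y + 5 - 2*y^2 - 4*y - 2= 2*y^2 + 3*y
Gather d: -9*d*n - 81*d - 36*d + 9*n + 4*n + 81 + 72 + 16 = d*(-9*n - 117) + 13*n + 169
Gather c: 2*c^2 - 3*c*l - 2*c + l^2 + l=2*c^2 + c*(-3*l - 2) + l^2 + l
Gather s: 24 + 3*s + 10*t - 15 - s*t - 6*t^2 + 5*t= s*(3 - t) - 6*t^2 + 15*t + 9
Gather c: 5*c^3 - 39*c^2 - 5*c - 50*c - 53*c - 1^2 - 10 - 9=5*c^3 - 39*c^2 - 108*c - 20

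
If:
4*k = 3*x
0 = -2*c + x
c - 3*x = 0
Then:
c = 0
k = 0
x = 0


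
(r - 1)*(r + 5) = r^2 + 4*r - 5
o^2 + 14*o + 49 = (o + 7)^2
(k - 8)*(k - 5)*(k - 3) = k^3 - 16*k^2 + 79*k - 120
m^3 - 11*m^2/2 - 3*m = m*(m - 6)*(m + 1/2)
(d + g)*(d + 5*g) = d^2 + 6*d*g + 5*g^2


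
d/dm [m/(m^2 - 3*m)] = -1/(m - 3)^2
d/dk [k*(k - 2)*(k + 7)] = 3*k^2 + 10*k - 14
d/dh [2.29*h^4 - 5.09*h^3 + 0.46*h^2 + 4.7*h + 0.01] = 9.16*h^3 - 15.27*h^2 + 0.92*h + 4.7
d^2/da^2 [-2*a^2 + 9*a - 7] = -4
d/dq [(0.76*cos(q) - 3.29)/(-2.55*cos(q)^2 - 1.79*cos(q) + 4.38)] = (-1.938*cos(q)^2 + 16.779*cos(q) + 2.5603)*sin(q)/(6.5025*cos(q)^4 + 9.129*cos(q)^3 - 19.1339*cos(q)^2 - 15.6804*cos(q) + 19.1844)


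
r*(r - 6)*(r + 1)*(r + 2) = r^4 - 3*r^3 - 16*r^2 - 12*r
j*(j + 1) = j^2 + j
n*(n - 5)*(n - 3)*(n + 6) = n^4 - 2*n^3 - 33*n^2 + 90*n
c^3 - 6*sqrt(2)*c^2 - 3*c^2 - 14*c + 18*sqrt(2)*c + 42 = (c - 3)*(c - 7*sqrt(2))*(c + sqrt(2))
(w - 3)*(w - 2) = w^2 - 5*w + 6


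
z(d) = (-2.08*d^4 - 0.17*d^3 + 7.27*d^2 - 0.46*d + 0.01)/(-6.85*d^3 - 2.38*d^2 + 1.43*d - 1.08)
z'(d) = (20.55*d^2 + 4.76*d - 1.43)*(-2.08*d^4 - 0.17*d^3 + 7.27*d^2 - 0.46*d + 0.01)/(-6.85*d^3 - 2.38*d^2 + 1.43*d - 1.08)^2 + (-8.32*d^3 - 0.51*d^2 + 14.54*d - 0.46)/(-6.85*d^3 - 2.38*d^2 + 1.43*d - 1.08) = (14.248*d^6 + 9.9008*d^5 + 41.2809*d^4 + 2.19740000000001*d^3 + 10.0576*d^2 - 15.6556*d + 0.4825)/(46.9225*d^6 + 32.606*d^5 - 13.9266*d^4 + 7.9892*d^3 + 7.1857*d^2 - 3.0888*d + 1.1664)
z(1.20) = -0.36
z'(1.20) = 0.71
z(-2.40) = -0.31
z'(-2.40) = 0.58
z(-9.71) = -2.93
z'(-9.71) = 0.31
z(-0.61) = -2.14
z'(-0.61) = 11.47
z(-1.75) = 0.17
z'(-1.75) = 1.02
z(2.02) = 0.11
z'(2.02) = 0.49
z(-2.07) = -0.10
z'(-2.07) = 0.72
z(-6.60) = -1.93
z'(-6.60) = 0.33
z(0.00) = -0.01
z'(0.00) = 0.41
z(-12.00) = -3.64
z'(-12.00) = 0.31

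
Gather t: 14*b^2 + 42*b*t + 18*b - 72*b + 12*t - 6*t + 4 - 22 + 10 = 14*b^2 - 54*b + t*(42*b + 6) - 8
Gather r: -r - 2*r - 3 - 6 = -3*r - 9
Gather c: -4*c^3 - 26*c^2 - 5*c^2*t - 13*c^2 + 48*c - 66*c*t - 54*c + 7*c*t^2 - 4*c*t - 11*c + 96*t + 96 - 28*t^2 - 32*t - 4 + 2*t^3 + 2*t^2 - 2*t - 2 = -4*c^3 + c^2*(-5*t - 39) + c*(7*t^2 - 70*t - 17) + 2*t^3 - 26*t^2 + 62*t + 90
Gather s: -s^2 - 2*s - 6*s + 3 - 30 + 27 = -s^2 - 8*s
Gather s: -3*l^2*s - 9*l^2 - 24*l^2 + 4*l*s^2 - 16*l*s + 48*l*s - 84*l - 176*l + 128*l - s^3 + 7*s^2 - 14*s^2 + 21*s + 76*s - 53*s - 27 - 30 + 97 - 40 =-33*l^2 - 132*l - s^3 + s^2*(4*l - 7) + s*(-3*l^2 + 32*l + 44)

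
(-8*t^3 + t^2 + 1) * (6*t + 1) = -48*t^4 - 2*t^3 + t^2 + 6*t + 1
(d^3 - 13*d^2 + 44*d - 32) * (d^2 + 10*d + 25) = d^5 - 3*d^4 - 61*d^3 + 83*d^2 + 780*d - 800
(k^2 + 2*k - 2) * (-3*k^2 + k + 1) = -3*k^4 - 5*k^3 + 9*k^2 - 2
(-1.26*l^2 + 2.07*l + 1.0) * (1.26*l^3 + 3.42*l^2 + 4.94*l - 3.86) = -1.5876*l^5 - 1.701*l^4 + 2.115*l^3 + 18.5094*l^2 - 3.0502*l - 3.86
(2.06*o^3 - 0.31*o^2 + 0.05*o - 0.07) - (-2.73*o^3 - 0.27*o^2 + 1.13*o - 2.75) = 4.79*o^3 - 0.04*o^2 - 1.08*o + 2.68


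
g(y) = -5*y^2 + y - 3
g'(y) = 1 - 10*y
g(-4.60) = -113.40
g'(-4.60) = 47.00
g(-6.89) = -247.25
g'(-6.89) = 69.90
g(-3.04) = -52.25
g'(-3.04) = 31.40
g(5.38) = -142.34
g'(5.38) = -52.80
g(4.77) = -111.99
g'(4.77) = -46.70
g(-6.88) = -246.55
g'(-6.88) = 69.80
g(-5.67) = -169.41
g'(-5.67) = 57.70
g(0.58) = -4.10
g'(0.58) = -4.80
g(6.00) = -177.00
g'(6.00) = -59.00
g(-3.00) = -51.00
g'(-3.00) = 31.00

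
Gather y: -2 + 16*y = 16*y - 2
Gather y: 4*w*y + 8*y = y*(4*w + 8)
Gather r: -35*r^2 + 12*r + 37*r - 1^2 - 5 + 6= -35*r^2 + 49*r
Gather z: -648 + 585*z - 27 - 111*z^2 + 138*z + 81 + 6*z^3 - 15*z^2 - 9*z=6*z^3 - 126*z^2 + 714*z - 594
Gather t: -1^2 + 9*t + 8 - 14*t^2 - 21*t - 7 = -14*t^2 - 12*t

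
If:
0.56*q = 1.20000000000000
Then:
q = 2.14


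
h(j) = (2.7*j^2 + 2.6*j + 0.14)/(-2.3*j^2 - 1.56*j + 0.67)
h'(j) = (4.6*j + 1.56)*(2.7*j^2 + 2.6*j + 0.14)/(-2.3*j^2 - 1.56*j + 0.67)^2 + (5.4*j + 2.6)/(-2.3*j^2 - 1.56*j + 0.67)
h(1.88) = -1.40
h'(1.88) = 0.15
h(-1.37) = -1.09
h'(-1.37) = -0.25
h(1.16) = -1.60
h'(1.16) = 0.52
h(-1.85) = -1.06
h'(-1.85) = 0.01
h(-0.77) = -0.51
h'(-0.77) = -1.06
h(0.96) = -1.74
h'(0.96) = 0.88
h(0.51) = -3.00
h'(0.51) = 8.77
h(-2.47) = -1.07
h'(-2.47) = 0.02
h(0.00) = 0.21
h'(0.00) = 4.37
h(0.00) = 0.21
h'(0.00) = 4.37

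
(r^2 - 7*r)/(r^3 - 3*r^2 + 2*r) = (r - 7)/(r^2 - 3*r + 2)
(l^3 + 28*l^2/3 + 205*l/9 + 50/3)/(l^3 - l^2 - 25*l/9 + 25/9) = (3*l^2 + 23*l + 30)/(3*l^2 - 8*l + 5)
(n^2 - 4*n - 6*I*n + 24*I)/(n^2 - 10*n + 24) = (n - 6*I)/(n - 6)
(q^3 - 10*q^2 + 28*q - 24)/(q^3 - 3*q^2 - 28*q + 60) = (q - 2)/(q + 5)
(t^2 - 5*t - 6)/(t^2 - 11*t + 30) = (t + 1)/(t - 5)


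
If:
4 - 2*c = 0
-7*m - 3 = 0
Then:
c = 2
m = -3/7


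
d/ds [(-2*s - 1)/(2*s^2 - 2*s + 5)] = 4*(s^2 + s - 3)/(4*s^4 - 8*s^3 + 24*s^2 - 20*s + 25)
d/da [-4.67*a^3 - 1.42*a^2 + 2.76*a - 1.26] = -14.01*a^2 - 2.84*a + 2.76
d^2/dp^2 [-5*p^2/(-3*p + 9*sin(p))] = (-5*p^3*sin(p) + 15*p^2*cos(2*p)/2 + 45*p^2/2 - 30*p*sin(2*p) - 15*cos(2*p) + 15)/(p - 3*sin(p))^3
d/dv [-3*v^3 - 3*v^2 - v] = -9*v^2 - 6*v - 1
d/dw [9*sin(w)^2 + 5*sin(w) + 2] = (18*sin(w) + 5)*cos(w)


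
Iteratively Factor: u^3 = (u)*(u^2) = u^2*(u)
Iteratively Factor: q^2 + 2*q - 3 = (q - 1)*(q + 3)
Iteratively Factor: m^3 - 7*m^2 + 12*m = (m)*(m^2 - 7*m + 12) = m*(m - 4)*(m - 3)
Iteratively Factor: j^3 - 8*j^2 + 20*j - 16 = (j - 4)*(j^2 - 4*j + 4) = (j - 4)*(j - 2)*(j - 2)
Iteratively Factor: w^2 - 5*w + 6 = (w - 2)*(w - 3)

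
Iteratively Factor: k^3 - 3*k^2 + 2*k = (k - 2)*(k^2 - k) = k*(k - 2)*(k - 1)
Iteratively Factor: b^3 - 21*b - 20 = (b + 4)*(b^2 - 4*b - 5) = (b + 1)*(b + 4)*(b - 5)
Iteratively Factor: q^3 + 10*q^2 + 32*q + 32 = (q + 4)*(q^2 + 6*q + 8) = (q + 2)*(q + 4)*(q + 4)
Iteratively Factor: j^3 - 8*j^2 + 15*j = (j - 3)*(j^2 - 5*j) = (j - 5)*(j - 3)*(j)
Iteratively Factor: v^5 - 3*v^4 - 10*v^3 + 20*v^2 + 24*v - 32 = (v - 2)*(v^4 - v^3 - 12*v^2 - 4*v + 16) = (v - 2)*(v - 1)*(v^3 - 12*v - 16) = (v - 2)*(v - 1)*(v + 2)*(v^2 - 2*v - 8) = (v - 2)*(v - 1)*(v + 2)^2*(v - 4)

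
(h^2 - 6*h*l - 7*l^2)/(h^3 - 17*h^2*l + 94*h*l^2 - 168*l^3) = (h + l)/(h^2 - 10*h*l + 24*l^2)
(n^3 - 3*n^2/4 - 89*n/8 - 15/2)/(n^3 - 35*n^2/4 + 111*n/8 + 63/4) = (2*n^2 - 3*n - 20)/(2*n^2 - 19*n + 42)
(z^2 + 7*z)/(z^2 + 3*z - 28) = z/(z - 4)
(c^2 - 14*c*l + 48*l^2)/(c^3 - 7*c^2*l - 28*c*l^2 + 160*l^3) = (c - 6*l)/(c^2 + c*l - 20*l^2)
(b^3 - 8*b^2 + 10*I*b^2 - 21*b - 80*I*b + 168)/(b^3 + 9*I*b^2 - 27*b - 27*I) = (b^2 + b*(-8 + 7*I) - 56*I)/(b^2 + 6*I*b - 9)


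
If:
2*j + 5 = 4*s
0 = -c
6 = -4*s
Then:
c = 0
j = -11/2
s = -3/2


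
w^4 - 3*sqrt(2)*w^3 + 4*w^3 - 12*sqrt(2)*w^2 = w^2*(w + 4)*(w - 3*sqrt(2))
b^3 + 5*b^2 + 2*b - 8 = (b - 1)*(b + 2)*(b + 4)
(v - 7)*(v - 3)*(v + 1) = v^3 - 9*v^2 + 11*v + 21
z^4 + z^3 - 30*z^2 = z^2*(z - 5)*(z + 6)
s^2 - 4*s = s*(s - 4)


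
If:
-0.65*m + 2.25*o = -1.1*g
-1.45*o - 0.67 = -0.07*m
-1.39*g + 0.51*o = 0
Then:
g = -0.21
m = -2.35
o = -0.58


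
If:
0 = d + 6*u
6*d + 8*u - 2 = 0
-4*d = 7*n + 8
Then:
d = 3/7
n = -68/49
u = -1/14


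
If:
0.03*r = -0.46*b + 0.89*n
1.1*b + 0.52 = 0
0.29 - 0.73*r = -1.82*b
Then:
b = -0.47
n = -0.27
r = -0.78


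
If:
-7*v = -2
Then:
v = 2/7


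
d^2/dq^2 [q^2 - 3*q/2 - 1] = 2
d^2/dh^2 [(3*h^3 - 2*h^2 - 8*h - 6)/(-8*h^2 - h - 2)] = 2*(541*h^3 + 1038*h^2 - 276*h - 98)/(512*h^6 + 192*h^5 + 408*h^4 + 97*h^3 + 102*h^2 + 12*h + 8)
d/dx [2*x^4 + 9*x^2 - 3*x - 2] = 8*x^3 + 18*x - 3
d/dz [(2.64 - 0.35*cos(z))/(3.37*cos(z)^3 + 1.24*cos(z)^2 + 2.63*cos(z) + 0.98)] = (-2.359*cos(z)^3 + 26.2564*cos(z)^2 + 6.5472*cos(z) + 7.2862)*sin(z)/(11.3569*cos(z)^6 + 8.3576*cos(z)^5 + 19.2638*cos(z)^4 + 13.1276*cos(z)^3 + 9.3473*cos(z)^2 + 5.1548*cos(z) + 0.9604)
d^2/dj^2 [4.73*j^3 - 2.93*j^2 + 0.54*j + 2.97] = 28.38*j - 5.86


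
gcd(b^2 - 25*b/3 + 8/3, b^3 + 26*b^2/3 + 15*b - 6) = b - 1/3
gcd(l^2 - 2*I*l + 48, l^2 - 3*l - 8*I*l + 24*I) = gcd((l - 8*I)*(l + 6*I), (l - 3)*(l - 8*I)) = l - 8*I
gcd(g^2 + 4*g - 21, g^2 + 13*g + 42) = g + 7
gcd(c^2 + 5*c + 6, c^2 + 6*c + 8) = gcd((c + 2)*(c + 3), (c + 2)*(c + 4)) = c + 2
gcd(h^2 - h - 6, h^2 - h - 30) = 1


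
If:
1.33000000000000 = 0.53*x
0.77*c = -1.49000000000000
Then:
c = -1.94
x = 2.51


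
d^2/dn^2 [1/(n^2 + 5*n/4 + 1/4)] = 8*(-16*n^2 - 20*n + (8*n + 5)^2 - 4)/(4*n^2 + 5*n + 1)^3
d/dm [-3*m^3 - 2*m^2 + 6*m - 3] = -9*m^2 - 4*m + 6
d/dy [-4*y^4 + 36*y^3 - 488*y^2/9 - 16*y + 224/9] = -16*y^3 + 108*y^2 - 976*y/9 - 16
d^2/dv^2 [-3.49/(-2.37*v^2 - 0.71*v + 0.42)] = (-39.205962*v^2 - 11.745246*v + 3.49*(4.74*v + 0.71)*(9.48*v + 1.42) + 6.947892)/(2.37*v^2 + 0.71*v - 0.42)^3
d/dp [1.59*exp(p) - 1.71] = 1.59*exp(p)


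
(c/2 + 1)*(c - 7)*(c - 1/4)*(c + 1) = c^4/2 - 17*c^3/8 - 9*c^2 - 37*c/8 + 7/4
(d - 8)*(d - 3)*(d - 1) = d^3 - 12*d^2 + 35*d - 24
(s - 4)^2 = s^2 - 8*s + 16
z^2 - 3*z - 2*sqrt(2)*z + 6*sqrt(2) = (z - 3)*(z - 2*sqrt(2))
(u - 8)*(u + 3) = u^2 - 5*u - 24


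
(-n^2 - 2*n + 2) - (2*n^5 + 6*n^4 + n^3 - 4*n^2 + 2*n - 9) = -2*n^5 - 6*n^4 - n^3 + 3*n^2 - 4*n + 11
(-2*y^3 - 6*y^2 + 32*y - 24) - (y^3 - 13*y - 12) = -3*y^3 - 6*y^2 + 45*y - 12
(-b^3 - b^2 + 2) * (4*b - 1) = -4*b^4 - 3*b^3 + b^2 + 8*b - 2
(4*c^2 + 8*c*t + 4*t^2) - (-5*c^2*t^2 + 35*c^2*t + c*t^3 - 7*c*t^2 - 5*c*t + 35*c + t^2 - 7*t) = 5*c^2*t^2 - 35*c^2*t + 4*c^2 - c*t^3 + 7*c*t^2 + 13*c*t - 35*c + 3*t^2 + 7*t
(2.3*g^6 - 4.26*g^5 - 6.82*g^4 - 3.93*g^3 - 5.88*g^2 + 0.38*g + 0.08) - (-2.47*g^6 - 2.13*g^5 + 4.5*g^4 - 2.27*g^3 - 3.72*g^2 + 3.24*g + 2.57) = 4.77*g^6 - 2.13*g^5 - 11.32*g^4 - 1.66*g^3 - 2.16*g^2 - 2.86*g - 2.49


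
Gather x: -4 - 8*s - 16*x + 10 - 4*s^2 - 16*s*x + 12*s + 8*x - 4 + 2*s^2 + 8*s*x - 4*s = -2*s^2 + x*(-8*s - 8) + 2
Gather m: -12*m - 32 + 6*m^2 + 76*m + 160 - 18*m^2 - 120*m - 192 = -12*m^2 - 56*m - 64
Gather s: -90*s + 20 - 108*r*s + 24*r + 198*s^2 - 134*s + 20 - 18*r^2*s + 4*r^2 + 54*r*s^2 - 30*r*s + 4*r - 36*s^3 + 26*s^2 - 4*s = 4*r^2 + 28*r - 36*s^3 + s^2*(54*r + 224) + s*(-18*r^2 - 138*r - 228) + 40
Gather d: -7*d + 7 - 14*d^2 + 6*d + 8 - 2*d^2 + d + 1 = 16 - 16*d^2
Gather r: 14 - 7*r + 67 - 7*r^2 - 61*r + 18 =-7*r^2 - 68*r + 99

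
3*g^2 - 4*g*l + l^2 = (-3*g + l)*(-g + l)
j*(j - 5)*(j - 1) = j^3 - 6*j^2 + 5*j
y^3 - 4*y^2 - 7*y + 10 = (y - 5)*(y - 1)*(y + 2)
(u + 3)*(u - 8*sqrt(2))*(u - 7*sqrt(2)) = u^3 - 15*sqrt(2)*u^2 + 3*u^2 - 45*sqrt(2)*u + 112*u + 336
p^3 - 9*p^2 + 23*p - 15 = (p - 5)*(p - 3)*(p - 1)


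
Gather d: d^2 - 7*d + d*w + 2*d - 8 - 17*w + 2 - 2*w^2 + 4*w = d^2 + d*(w - 5) - 2*w^2 - 13*w - 6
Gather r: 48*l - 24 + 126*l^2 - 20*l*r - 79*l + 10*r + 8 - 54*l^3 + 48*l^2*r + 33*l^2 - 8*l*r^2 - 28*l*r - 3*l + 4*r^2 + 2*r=-54*l^3 + 159*l^2 - 34*l + r^2*(4 - 8*l) + r*(48*l^2 - 48*l + 12) - 16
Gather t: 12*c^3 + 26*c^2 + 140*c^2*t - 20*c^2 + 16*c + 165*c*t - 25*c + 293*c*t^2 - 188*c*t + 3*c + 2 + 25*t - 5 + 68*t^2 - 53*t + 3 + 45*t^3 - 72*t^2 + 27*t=12*c^3 + 6*c^2 - 6*c + 45*t^3 + t^2*(293*c - 4) + t*(140*c^2 - 23*c - 1)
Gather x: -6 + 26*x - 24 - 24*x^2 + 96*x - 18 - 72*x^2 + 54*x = -96*x^2 + 176*x - 48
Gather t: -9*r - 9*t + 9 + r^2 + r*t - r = r^2 - 10*r + t*(r - 9) + 9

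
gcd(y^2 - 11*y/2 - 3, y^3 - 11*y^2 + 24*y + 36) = y - 6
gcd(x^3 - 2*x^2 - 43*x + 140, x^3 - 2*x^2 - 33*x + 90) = x - 5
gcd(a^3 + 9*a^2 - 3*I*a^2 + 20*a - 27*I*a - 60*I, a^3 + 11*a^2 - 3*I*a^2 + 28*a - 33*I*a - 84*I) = a^2 + a*(4 - 3*I) - 12*I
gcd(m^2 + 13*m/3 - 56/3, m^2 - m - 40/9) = m - 8/3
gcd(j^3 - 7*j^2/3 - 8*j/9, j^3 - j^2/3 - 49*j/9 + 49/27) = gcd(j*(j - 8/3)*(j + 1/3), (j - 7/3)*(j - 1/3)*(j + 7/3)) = 1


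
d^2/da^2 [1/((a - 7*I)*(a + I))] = 2*((a - 7*I)^2 + (a - 7*I)*(a + I) + (a + I)^2)/((a - 7*I)^3*(a + I)^3)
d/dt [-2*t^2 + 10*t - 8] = 10 - 4*t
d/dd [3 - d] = -1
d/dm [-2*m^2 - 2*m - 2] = -4*m - 2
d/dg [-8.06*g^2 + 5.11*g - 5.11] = 5.11 - 16.12*g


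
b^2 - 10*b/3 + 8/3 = (b - 2)*(b - 4/3)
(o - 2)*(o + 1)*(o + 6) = o^3 + 5*o^2 - 8*o - 12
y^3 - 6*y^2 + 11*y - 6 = (y - 3)*(y - 2)*(y - 1)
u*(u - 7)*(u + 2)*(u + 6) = u^4 + u^3 - 44*u^2 - 84*u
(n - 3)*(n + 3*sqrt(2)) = n^2 - 3*n + 3*sqrt(2)*n - 9*sqrt(2)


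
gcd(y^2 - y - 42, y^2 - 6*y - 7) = y - 7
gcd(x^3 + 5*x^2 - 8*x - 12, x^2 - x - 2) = x^2 - x - 2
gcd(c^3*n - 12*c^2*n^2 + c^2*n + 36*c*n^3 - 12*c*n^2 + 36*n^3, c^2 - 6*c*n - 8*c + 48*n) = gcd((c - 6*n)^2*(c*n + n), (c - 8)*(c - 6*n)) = c - 6*n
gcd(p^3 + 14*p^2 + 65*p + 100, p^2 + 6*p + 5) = p + 5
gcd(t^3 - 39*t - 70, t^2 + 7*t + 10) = t^2 + 7*t + 10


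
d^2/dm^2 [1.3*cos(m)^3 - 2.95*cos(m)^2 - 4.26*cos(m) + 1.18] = 3.285*cos(m) + 5.9*cos(2*m) - 2.925*cos(3*m)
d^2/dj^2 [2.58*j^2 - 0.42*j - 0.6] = 5.16000000000000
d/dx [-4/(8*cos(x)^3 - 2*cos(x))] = 2*(1 - 12*cos(x)^2)*sin(x)/((4*cos(x)^2 - 1)^2*cos(x)^2)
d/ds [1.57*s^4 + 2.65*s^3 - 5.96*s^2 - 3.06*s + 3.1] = 6.28*s^3 + 7.95*s^2 - 11.92*s - 3.06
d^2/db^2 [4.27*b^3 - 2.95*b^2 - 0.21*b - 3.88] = 25.62*b - 5.9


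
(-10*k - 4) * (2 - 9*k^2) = 90*k^3 + 36*k^2 - 20*k - 8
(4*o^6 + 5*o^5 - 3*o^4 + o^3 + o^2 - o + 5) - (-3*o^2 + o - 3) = 4*o^6 + 5*o^5 - 3*o^4 + o^3 + 4*o^2 - 2*o + 8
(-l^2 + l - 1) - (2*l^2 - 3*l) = -3*l^2 + 4*l - 1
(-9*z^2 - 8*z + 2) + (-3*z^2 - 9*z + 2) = -12*z^2 - 17*z + 4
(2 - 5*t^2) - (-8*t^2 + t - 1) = 3*t^2 - t + 3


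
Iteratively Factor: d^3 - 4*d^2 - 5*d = (d + 1)*(d^2 - 5*d) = d*(d + 1)*(d - 5)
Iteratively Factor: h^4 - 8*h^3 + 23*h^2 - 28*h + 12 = (h - 1)*(h^3 - 7*h^2 + 16*h - 12) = (h - 2)*(h - 1)*(h^2 - 5*h + 6) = (h - 3)*(h - 2)*(h - 1)*(h - 2)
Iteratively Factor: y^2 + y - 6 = (y - 2)*(y + 3)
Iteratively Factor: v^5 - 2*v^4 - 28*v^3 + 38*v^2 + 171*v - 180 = (v + 4)*(v^4 - 6*v^3 - 4*v^2 + 54*v - 45) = (v + 3)*(v + 4)*(v^3 - 9*v^2 + 23*v - 15) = (v - 3)*(v + 3)*(v + 4)*(v^2 - 6*v + 5) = (v - 5)*(v - 3)*(v + 3)*(v + 4)*(v - 1)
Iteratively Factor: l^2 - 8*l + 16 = (l - 4)*(l - 4)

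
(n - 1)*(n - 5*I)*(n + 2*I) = n^3 - n^2 - 3*I*n^2 + 10*n + 3*I*n - 10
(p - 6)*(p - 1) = p^2 - 7*p + 6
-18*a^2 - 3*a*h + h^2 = (-6*a + h)*(3*a + h)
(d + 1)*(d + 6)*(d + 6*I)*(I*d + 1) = I*d^4 - 5*d^3 + 7*I*d^3 - 35*d^2 + 12*I*d^2 - 30*d + 42*I*d + 36*I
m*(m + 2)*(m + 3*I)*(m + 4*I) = m^4 + 2*m^3 + 7*I*m^3 - 12*m^2 + 14*I*m^2 - 24*m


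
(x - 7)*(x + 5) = x^2 - 2*x - 35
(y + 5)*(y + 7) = y^2 + 12*y + 35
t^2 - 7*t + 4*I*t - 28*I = (t - 7)*(t + 4*I)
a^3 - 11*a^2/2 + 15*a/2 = a*(a - 3)*(a - 5/2)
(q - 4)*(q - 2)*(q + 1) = q^3 - 5*q^2 + 2*q + 8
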